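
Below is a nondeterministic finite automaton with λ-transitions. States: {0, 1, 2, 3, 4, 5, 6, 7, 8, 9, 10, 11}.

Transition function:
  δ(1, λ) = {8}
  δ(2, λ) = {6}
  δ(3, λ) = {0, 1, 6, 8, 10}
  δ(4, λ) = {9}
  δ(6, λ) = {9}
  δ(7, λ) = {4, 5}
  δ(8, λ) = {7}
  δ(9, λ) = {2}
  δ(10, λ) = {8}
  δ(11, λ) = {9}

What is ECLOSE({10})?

{2, 4, 5, 6, 7, 8, 9, 10}

Start with {10}.
From 10 via λ: add 8.
From 8 via λ: add 7.
From 7 via λ: add 4, 5.
From 4 via λ: add 9.
From 9 via λ: add 2.
From 2 via λ: add 6.
No new states can be added; the closed set is {2, 4, 5, 6, 7, 8, 9, 10}.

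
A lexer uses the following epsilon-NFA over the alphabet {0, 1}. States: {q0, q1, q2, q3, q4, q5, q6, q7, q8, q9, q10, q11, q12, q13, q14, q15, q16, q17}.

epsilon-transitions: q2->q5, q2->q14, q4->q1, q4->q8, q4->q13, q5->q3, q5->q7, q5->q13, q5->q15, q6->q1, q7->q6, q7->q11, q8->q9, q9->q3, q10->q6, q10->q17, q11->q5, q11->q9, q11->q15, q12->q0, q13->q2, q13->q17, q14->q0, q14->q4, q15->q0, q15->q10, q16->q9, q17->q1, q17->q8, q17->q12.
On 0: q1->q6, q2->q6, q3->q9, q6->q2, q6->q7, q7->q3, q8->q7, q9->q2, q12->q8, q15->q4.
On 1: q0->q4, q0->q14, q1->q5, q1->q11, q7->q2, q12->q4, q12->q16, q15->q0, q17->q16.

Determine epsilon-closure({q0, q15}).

{q0, q1, q3, q6, q8, q9, q10, q12, q15, q17}

Start with {q0, q15}.
From q15 via epsilon: add q10.
From q10 via epsilon: add q6, q17.
From q6 via epsilon: add q1.
From q17 via epsilon: add q8, q12.
From q8 via epsilon: add q9.
From q9 via epsilon: add q3.
No new states can be added; the closed set is {q0, q1, q3, q6, q8, q9, q10, q12, q15, q17}.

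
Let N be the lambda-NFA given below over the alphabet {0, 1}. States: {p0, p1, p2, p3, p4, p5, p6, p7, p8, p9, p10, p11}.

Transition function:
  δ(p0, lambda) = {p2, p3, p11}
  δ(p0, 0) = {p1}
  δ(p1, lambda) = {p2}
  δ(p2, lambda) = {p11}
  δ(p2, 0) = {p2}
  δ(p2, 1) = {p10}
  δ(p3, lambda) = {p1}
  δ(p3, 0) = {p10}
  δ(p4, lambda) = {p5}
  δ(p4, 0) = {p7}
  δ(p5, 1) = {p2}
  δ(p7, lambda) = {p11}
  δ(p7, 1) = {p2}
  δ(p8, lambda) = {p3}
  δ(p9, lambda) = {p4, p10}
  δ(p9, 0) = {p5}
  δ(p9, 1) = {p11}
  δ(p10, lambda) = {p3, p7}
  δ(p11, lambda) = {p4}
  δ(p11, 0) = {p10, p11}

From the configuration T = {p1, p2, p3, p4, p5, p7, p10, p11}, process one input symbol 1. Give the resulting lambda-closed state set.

{p1, p2, p3, p4, p5, p7, p10, p11}

p2 on 1 → {p10}.
p5 on 1 → {p2}.
p7 on 1 → {p2}.
No 1-transition from p1, p3, p4, p10, p11.
Union after reading 1: {p2, p10}.
Now take the lambda-closure:
From p2 via lambda: add p11.
From p10 via lambda: add p3, p7.
From p3 via lambda: add p1.
From p11 via lambda: add p4.
From p4 via lambda: add p5.
No new states can be added; the closed set is {p1, p2, p3, p4, p5, p7, p10, p11}.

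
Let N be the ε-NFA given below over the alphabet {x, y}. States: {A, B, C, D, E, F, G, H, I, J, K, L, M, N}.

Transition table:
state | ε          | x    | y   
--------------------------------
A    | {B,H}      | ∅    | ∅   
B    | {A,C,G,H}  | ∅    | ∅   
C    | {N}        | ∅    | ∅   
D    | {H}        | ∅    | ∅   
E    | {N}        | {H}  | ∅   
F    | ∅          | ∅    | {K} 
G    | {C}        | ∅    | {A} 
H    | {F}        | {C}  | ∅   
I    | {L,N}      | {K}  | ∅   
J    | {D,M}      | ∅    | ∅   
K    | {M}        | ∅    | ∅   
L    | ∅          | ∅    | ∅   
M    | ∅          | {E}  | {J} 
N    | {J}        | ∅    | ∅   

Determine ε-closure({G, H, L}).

Start with {G, H, L}.
From G via ε: add C.
From H via ε: add F.
From C via ε: add N.
From N via ε: add J.
From J via ε: add D, M.
No new states can be added; the closed set is {C, D, F, G, H, J, L, M, N}.

{C, D, F, G, H, J, L, M, N}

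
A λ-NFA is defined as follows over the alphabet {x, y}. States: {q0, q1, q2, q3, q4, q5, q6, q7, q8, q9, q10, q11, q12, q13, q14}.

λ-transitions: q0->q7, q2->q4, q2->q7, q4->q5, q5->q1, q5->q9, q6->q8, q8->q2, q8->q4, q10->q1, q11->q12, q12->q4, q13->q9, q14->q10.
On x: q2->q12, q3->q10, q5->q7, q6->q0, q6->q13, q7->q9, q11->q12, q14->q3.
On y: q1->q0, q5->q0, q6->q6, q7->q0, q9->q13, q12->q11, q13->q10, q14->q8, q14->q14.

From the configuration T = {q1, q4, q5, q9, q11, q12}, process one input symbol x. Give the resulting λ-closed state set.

q5 on x → {q7}.
q11 on x → {q12}.
No x-transition from q1, q4, q9, q12.
Union after reading x: {q7, q12}.
Now take the λ-closure:
From q12 via λ: add q4.
From q4 via λ: add q5.
From q5 via λ: add q1, q9.
No new states can be added; the closed set is {q1, q4, q5, q7, q9, q12}.

{q1, q4, q5, q7, q9, q12}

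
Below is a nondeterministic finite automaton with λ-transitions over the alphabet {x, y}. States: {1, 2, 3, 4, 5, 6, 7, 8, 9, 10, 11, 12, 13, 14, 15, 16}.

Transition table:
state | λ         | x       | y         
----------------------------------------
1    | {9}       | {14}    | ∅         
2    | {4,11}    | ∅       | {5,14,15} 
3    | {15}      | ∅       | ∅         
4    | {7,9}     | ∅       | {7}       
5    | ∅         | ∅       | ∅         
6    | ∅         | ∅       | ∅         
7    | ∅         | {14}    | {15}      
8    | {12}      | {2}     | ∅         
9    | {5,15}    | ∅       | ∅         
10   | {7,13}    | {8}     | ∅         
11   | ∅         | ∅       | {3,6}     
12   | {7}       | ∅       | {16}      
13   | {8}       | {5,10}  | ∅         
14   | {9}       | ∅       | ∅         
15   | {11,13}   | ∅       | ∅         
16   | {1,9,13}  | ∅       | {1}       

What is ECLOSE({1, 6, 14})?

Start with {1, 6, 14}.
From 1 via λ: add 9.
From 9 via λ: add 5, 15.
From 15 via λ: add 11, 13.
From 13 via λ: add 8.
From 8 via λ: add 12.
From 12 via λ: add 7.
No new states can be added; the closed set is {1, 5, 6, 7, 8, 9, 11, 12, 13, 14, 15}.

{1, 5, 6, 7, 8, 9, 11, 12, 13, 14, 15}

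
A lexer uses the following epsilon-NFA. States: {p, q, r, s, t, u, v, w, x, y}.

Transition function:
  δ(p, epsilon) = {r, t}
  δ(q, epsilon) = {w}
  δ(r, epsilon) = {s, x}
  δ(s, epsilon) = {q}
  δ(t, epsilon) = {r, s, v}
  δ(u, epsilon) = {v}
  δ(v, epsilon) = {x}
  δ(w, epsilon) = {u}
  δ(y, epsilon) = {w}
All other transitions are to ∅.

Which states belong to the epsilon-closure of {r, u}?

Start with {r, u}.
From r via epsilon: add s, x.
From u via epsilon: add v.
From s via epsilon: add q.
From q via epsilon: add w.
No new states can be added; the closed set is {q, r, s, u, v, w, x}.

{q, r, s, u, v, w, x}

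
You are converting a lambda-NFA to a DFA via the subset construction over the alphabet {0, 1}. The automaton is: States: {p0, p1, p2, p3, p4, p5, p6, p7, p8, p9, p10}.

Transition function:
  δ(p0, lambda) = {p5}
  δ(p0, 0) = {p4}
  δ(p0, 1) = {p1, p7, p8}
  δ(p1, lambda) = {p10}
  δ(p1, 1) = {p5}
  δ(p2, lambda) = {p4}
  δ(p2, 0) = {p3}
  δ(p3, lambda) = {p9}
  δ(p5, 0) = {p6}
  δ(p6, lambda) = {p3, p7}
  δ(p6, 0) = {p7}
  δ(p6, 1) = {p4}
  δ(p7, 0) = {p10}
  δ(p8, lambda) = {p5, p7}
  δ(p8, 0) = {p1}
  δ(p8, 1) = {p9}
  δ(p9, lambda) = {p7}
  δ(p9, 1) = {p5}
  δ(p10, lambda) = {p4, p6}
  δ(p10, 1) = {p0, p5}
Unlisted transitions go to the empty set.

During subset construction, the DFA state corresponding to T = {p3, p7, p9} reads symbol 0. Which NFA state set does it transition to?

p7 on 0 → {p10}.
No 0-transition from p3, p9.
Union after reading 0: {p10}.
Now take the lambda-closure:
From p10 via lambda: add p4, p6.
From p6 via lambda: add p3, p7.
From p3 via lambda: add p9.
No new states can be added; the closed set is {p3, p4, p6, p7, p9, p10}.

{p3, p4, p6, p7, p9, p10}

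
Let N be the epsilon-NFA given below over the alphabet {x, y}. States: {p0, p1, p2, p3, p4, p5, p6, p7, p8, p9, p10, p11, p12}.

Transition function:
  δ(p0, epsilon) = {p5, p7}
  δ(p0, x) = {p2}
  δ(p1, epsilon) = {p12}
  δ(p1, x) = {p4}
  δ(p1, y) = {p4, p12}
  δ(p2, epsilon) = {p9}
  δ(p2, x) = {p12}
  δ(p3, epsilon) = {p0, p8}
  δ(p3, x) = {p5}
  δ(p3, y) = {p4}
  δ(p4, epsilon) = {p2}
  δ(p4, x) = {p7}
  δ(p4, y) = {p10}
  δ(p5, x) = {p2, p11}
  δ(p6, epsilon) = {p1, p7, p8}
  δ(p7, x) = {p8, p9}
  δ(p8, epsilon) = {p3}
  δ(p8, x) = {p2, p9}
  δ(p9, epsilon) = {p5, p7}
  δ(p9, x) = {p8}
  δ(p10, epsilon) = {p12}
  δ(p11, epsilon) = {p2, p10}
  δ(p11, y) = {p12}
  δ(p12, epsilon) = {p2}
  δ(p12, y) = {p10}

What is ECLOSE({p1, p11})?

Start with {p1, p11}.
From p1 via epsilon: add p12.
From p11 via epsilon: add p2, p10.
From p2 via epsilon: add p9.
From p9 via epsilon: add p5, p7.
No new states can be added; the closed set is {p1, p2, p5, p7, p9, p10, p11, p12}.

{p1, p2, p5, p7, p9, p10, p11, p12}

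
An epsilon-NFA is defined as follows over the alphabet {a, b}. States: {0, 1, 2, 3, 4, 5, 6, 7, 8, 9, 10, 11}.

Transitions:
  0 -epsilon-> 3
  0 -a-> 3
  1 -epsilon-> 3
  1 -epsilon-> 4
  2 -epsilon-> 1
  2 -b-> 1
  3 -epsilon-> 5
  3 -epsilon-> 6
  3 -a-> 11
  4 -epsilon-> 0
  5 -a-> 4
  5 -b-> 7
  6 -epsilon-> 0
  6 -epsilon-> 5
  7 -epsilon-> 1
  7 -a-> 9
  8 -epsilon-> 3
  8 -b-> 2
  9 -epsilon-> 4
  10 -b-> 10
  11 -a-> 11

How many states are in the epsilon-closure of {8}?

Start with {8}.
From 8 via epsilon: add 3.
From 3 via epsilon: add 5, 6.
From 6 via epsilon: add 0.
epsilon-closure = {0, 3, 5, 6, 8}, which has 5 states.

5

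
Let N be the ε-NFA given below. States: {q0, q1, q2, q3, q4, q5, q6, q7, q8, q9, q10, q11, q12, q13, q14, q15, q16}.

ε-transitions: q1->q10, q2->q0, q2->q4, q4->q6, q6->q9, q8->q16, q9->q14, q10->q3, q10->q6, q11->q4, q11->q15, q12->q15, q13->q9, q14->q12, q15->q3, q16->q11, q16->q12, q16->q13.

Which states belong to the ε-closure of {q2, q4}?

Start with {q2, q4}.
From q2 via ε: add q0.
From q4 via ε: add q6.
From q6 via ε: add q9.
From q9 via ε: add q14.
From q14 via ε: add q12.
From q12 via ε: add q15.
From q15 via ε: add q3.
No new states can be added; the closed set is {q0, q2, q3, q4, q6, q9, q12, q14, q15}.

{q0, q2, q3, q4, q6, q9, q12, q14, q15}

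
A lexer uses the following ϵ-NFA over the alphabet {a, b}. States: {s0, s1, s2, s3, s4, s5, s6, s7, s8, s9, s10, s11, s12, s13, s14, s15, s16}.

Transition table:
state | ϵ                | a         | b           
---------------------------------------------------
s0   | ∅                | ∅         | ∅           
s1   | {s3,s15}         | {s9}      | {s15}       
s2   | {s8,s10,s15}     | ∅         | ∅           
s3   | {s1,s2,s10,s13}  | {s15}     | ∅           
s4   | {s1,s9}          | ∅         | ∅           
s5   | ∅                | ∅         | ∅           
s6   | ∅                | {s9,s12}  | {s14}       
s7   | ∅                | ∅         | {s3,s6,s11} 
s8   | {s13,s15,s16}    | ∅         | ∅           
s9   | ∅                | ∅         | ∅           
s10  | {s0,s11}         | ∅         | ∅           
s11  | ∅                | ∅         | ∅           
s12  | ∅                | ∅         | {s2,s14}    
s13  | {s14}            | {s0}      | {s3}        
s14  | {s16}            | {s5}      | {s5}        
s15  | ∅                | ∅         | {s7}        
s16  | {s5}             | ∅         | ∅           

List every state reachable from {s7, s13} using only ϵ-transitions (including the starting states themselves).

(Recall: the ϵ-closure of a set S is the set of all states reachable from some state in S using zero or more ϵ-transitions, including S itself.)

Start with {s7, s13}.
From s13 via ϵ: add s14.
From s14 via ϵ: add s16.
From s16 via ϵ: add s5.
No new states can be added; the closed set is {s5, s7, s13, s14, s16}.

{s5, s7, s13, s14, s16}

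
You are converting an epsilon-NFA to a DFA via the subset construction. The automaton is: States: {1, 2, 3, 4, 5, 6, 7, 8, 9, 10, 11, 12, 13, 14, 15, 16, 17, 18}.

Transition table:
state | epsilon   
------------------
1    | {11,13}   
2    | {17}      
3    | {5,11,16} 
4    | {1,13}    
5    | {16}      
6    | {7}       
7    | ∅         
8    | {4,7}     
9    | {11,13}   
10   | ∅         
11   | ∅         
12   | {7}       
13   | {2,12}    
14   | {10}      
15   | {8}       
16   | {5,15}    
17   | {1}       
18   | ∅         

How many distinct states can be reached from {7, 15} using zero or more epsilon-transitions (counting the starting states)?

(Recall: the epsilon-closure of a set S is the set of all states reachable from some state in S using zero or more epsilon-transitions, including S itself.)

10

Start with {7, 15}.
From 15 via epsilon: add 8.
From 8 via epsilon: add 4.
From 4 via epsilon: add 1, 13.
From 1 via epsilon: add 11.
From 13 via epsilon: add 2, 12.
From 2 via epsilon: add 17.
epsilon-closure = {1, 2, 4, 7, 8, 11, 12, 13, 15, 17}, which has 10 states.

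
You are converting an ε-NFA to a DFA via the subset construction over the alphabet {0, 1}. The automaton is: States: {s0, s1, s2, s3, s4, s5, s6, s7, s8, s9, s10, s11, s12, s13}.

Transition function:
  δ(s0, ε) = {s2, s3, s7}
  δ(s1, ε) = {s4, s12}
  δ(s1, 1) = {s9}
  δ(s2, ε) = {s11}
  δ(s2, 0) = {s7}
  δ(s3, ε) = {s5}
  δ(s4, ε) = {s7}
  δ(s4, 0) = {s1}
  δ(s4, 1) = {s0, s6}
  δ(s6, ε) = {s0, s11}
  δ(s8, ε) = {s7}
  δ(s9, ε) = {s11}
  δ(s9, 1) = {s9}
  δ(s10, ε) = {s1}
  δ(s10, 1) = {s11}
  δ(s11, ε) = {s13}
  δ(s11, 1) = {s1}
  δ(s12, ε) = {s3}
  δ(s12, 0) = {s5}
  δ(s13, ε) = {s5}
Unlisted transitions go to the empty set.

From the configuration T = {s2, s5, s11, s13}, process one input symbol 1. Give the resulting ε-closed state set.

{s1, s3, s4, s5, s7, s12}

s11 on 1 → {s1}.
No 1-transition from s2, s5, s13.
Union after reading 1: {s1}.
Now take the ε-closure:
From s1 via ε: add s4, s12.
From s4 via ε: add s7.
From s12 via ε: add s3.
From s3 via ε: add s5.
No new states can be added; the closed set is {s1, s3, s4, s5, s7, s12}.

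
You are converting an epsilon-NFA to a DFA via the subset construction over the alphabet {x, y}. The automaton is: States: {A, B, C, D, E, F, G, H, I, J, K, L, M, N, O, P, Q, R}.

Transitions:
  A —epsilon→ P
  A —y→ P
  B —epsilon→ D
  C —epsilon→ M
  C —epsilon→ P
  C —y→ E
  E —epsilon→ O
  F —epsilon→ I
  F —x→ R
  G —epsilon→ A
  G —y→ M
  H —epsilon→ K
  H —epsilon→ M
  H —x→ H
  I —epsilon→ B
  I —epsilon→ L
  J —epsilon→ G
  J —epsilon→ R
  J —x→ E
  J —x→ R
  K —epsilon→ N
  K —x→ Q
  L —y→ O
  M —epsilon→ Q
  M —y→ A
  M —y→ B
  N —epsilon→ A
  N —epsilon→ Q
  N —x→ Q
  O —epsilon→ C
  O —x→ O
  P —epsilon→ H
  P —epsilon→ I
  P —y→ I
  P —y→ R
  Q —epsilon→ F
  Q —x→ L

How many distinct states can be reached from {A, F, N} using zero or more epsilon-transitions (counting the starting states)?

12

Start with {A, F, N}.
From A via epsilon: add P.
From F via epsilon: add I.
From N via epsilon: add Q.
From I via epsilon: add B, L.
From P via epsilon: add H.
From B via epsilon: add D.
From H via epsilon: add K, M.
epsilon-closure = {A, B, D, F, H, I, K, L, M, N, P, Q}, which has 12 states.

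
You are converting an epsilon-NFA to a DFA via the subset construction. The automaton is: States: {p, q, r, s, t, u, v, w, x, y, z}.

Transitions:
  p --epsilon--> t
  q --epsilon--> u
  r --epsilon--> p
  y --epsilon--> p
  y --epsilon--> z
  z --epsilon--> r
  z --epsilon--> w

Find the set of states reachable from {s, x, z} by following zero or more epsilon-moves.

{p, r, s, t, w, x, z}

Start with {s, x, z}.
From z via epsilon: add r, w.
From r via epsilon: add p.
From p via epsilon: add t.
No new states can be added; the closed set is {p, r, s, t, w, x, z}.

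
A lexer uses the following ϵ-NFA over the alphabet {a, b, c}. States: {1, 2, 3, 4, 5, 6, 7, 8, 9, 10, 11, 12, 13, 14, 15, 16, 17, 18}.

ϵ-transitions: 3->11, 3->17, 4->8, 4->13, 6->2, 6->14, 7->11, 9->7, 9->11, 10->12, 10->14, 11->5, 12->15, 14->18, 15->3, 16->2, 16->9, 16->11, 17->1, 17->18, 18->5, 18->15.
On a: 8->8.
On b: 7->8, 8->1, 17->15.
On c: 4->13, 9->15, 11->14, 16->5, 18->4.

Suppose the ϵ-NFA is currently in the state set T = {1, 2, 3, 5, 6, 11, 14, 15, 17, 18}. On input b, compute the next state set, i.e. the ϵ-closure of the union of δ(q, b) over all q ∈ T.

17 on b → {15}.
No b-transition from 1, 2, 3, 5, 6, 11, 14, 15, 18.
Union after reading b: {15}.
Now take the ϵ-closure:
From 15 via ϵ: add 3.
From 3 via ϵ: add 11, 17.
From 11 via ϵ: add 5.
From 17 via ϵ: add 1, 18.
No new states can be added; the closed set is {1, 3, 5, 11, 15, 17, 18}.

{1, 3, 5, 11, 15, 17, 18}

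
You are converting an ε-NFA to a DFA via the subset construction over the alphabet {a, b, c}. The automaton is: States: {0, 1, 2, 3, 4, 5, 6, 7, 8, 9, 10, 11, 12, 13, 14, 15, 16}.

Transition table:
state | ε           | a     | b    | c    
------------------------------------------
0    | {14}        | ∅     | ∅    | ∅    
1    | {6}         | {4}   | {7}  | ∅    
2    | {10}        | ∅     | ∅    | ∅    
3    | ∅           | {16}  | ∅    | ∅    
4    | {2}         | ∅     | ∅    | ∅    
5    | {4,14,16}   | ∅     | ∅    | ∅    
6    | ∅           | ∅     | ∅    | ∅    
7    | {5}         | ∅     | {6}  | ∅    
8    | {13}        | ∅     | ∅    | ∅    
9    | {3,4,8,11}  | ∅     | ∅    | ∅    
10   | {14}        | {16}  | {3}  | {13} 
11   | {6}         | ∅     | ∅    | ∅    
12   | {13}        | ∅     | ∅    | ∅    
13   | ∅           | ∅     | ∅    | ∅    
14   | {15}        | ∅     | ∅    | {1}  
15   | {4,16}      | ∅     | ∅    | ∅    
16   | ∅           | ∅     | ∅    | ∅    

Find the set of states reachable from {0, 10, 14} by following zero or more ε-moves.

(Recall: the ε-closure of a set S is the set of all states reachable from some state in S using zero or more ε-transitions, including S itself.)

{0, 2, 4, 10, 14, 15, 16}

Start with {0, 10, 14}.
From 14 via ε: add 15.
From 15 via ε: add 4, 16.
From 4 via ε: add 2.
No new states can be added; the closed set is {0, 2, 4, 10, 14, 15, 16}.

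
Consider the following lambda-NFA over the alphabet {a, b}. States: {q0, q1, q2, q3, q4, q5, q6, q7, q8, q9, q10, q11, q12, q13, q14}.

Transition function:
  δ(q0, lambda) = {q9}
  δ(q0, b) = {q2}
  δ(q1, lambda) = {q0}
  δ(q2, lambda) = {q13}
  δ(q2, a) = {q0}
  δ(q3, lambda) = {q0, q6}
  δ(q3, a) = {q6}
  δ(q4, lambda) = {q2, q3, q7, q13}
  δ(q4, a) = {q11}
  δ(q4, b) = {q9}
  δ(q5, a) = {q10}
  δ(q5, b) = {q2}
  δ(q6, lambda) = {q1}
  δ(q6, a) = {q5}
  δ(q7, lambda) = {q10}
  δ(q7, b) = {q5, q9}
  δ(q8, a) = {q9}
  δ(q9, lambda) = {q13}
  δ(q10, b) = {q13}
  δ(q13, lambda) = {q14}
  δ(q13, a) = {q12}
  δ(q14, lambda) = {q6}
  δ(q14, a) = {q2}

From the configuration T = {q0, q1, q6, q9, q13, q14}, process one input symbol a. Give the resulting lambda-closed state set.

q6 on a → {q5}.
q13 on a → {q12}.
q14 on a → {q2}.
No a-transition from q0, q1, q9.
Union after reading a: {q2, q5, q12}.
Now take the lambda-closure:
From q2 via lambda: add q13.
From q13 via lambda: add q14.
From q14 via lambda: add q6.
From q6 via lambda: add q1.
From q1 via lambda: add q0.
From q0 via lambda: add q9.
No new states can be added; the closed set is {q0, q1, q2, q5, q6, q9, q12, q13, q14}.

{q0, q1, q2, q5, q6, q9, q12, q13, q14}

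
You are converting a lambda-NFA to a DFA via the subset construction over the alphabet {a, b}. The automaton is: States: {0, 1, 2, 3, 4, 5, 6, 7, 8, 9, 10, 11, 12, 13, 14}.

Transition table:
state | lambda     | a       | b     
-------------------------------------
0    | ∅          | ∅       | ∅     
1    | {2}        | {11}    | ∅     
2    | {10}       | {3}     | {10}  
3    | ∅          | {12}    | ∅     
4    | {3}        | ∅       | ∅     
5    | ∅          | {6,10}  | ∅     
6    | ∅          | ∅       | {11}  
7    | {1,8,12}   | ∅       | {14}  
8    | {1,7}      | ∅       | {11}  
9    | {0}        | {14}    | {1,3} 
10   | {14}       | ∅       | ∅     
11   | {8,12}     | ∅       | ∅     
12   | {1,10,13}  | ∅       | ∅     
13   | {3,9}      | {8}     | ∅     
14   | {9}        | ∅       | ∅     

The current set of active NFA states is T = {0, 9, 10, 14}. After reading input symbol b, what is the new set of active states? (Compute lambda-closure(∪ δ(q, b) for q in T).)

{0, 1, 2, 3, 9, 10, 14}

9 on b → {1, 3}.
No b-transition from 0, 10, 14.
Union after reading b: {1, 3}.
Now take the lambda-closure:
From 1 via lambda: add 2.
From 2 via lambda: add 10.
From 10 via lambda: add 14.
From 14 via lambda: add 9.
From 9 via lambda: add 0.
No new states can be added; the closed set is {0, 1, 2, 3, 9, 10, 14}.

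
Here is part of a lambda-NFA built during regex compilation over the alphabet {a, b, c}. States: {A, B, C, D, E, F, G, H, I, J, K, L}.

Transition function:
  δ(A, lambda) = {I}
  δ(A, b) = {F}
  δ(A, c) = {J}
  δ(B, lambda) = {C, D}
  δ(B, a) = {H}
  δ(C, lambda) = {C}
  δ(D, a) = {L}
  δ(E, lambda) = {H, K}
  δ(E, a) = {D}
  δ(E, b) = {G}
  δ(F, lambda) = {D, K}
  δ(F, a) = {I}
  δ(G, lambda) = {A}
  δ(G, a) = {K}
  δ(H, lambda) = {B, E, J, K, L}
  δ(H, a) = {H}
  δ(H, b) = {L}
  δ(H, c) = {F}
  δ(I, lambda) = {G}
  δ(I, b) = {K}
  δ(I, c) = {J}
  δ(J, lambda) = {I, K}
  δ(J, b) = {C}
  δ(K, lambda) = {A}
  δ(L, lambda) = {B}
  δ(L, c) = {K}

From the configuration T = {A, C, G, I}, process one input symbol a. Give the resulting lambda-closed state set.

G on a → {K}.
No a-transition from A, C, I.
Union after reading a: {K}.
Now take the lambda-closure:
From K via lambda: add A.
From A via lambda: add I.
From I via lambda: add G.
No new states can be added; the closed set is {A, G, I, K}.

{A, G, I, K}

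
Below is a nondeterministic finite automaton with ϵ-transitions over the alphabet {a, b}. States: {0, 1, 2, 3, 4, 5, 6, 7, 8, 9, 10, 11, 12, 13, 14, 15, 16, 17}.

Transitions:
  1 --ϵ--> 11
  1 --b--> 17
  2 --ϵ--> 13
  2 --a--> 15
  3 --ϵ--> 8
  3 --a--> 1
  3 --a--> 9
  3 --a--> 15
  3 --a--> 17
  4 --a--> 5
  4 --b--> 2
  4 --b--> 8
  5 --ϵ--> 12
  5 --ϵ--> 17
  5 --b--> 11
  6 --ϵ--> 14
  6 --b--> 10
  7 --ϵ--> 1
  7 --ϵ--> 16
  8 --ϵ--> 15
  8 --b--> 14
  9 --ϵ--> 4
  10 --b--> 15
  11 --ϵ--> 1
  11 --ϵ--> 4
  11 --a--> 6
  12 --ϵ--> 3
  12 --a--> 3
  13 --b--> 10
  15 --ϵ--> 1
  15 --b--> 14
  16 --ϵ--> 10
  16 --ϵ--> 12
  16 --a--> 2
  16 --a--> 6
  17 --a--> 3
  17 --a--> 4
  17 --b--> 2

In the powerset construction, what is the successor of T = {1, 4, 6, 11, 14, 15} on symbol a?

4 on a → {5}.
11 on a → {6}.
No a-transition from 1, 6, 14, 15.
Union after reading a: {5, 6}.
Now take the ϵ-closure:
From 5 via ϵ: add 12, 17.
From 6 via ϵ: add 14.
From 12 via ϵ: add 3.
From 3 via ϵ: add 8.
From 8 via ϵ: add 15.
From 15 via ϵ: add 1.
From 1 via ϵ: add 11.
From 11 via ϵ: add 4.
No new states can be added; the closed set is {1, 3, 4, 5, 6, 8, 11, 12, 14, 15, 17}.

{1, 3, 4, 5, 6, 8, 11, 12, 14, 15, 17}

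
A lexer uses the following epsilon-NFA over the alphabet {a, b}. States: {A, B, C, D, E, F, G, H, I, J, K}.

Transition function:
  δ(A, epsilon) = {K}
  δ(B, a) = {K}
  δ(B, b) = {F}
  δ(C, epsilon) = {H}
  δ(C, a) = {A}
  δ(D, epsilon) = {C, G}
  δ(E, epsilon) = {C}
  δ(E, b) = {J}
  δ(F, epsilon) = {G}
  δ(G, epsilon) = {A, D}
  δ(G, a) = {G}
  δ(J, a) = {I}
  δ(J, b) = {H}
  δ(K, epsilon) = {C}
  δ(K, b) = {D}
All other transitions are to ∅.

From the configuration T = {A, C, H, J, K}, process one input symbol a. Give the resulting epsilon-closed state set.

{A, C, H, I, K}

C on a → {A}.
J on a → {I}.
No a-transition from A, H, K.
Union after reading a: {A, I}.
Now take the epsilon-closure:
From A via epsilon: add K.
From K via epsilon: add C.
From C via epsilon: add H.
No new states can be added; the closed set is {A, C, H, I, K}.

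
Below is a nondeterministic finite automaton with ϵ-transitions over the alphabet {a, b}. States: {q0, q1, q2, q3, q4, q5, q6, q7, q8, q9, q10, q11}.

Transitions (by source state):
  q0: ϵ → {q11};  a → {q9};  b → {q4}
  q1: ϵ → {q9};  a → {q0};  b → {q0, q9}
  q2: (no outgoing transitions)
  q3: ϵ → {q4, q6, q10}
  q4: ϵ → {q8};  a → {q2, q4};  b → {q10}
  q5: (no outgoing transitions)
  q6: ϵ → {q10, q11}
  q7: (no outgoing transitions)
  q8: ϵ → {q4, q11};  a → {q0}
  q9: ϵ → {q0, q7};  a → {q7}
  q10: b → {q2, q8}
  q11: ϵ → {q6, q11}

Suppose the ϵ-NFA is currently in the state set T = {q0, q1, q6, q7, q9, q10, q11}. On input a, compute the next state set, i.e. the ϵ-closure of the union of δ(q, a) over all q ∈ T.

{q0, q6, q7, q9, q10, q11}

q0 on a → {q9}.
q1 on a → {q0}.
q9 on a → {q7}.
No a-transition from q6, q7, q10, q11.
Union after reading a: {q0, q7, q9}.
Now take the ϵ-closure:
From q0 via ϵ: add q11.
From q11 via ϵ: add q6.
From q6 via ϵ: add q10.
No new states can be added; the closed set is {q0, q6, q7, q9, q10, q11}.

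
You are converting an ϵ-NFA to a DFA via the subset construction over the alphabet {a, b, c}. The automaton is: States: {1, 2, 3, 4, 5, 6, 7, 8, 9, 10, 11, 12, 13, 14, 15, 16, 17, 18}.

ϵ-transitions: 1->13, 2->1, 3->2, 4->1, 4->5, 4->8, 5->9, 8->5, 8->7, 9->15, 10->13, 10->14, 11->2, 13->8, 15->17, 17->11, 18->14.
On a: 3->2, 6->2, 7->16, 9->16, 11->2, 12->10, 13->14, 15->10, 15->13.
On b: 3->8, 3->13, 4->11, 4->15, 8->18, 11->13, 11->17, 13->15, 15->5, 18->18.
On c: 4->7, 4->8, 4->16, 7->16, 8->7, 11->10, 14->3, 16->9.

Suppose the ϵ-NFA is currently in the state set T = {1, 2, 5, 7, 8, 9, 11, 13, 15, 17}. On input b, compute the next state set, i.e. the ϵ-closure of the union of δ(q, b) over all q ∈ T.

{1, 2, 5, 7, 8, 9, 11, 13, 14, 15, 17, 18}

8 on b → {18}.
11 on b → {13, 17}.
13 on b → {15}.
15 on b → {5}.
No b-transition from 1, 2, 5, 7, 9, 17.
Union after reading b: {5, 13, 15, 17, 18}.
Now take the ϵ-closure:
From 5 via ϵ: add 9.
From 13 via ϵ: add 8.
From 17 via ϵ: add 11.
From 18 via ϵ: add 14.
From 8 via ϵ: add 7.
From 11 via ϵ: add 2.
From 2 via ϵ: add 1.
No new states can be added; the closed set is {1, 2, 5, 7, 8, 9, 11, 13, 14, 15, 17, 18}.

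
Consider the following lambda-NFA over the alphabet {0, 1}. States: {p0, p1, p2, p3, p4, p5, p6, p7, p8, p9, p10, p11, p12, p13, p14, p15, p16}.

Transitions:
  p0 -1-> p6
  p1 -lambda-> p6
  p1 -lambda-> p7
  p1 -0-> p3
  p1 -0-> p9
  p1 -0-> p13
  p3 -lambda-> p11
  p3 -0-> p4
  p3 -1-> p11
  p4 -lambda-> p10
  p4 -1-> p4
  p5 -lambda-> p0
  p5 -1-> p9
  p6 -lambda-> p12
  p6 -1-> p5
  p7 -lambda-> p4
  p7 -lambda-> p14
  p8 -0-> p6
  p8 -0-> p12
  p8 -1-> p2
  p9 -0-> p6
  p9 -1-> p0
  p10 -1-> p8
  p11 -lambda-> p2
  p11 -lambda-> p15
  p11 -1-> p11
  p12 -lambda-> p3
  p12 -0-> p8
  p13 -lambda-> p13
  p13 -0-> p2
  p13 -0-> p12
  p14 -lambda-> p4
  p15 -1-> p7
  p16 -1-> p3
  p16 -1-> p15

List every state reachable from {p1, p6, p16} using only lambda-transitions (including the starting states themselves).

Start with {p1, p6, p16}.
From p1 via lambda: add p7.
From p6 via lambda: add p12.
From p7 via lambda: add p4, p14.
From p12 via lambda: add p3.
From p3 via lambda: add p11.
From p4 via lambda: add p10.
From p11 via lambda: add p2, p15.
No new states can be added; the closed set is {p1, p2, p3, p4, p6, p7, p10, p11, p12, p14, p15, p16}.

{p1, p2, p3, p4, p6, p7, p10, p11, p12, p14, p15, p16}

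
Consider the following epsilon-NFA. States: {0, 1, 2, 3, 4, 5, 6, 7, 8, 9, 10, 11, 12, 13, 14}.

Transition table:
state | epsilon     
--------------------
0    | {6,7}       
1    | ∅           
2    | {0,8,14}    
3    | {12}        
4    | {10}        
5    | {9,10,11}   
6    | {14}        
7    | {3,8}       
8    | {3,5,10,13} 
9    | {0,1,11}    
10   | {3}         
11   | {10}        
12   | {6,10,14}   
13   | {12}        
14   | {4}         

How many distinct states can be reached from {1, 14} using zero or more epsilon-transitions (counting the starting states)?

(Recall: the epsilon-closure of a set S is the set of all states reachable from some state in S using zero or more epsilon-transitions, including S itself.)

7

Start with {1, 14}.
From 14 via epsilon: add 4.
From 4 via epsilon: add 10.
From 10 via epsilon: add 3.
From 3 via epsilon: add 12.
From 12 via epsilon: add 6.
epsilon-closure = {1, 3, 4, 6, 10, 12, 14}, which has 7 states.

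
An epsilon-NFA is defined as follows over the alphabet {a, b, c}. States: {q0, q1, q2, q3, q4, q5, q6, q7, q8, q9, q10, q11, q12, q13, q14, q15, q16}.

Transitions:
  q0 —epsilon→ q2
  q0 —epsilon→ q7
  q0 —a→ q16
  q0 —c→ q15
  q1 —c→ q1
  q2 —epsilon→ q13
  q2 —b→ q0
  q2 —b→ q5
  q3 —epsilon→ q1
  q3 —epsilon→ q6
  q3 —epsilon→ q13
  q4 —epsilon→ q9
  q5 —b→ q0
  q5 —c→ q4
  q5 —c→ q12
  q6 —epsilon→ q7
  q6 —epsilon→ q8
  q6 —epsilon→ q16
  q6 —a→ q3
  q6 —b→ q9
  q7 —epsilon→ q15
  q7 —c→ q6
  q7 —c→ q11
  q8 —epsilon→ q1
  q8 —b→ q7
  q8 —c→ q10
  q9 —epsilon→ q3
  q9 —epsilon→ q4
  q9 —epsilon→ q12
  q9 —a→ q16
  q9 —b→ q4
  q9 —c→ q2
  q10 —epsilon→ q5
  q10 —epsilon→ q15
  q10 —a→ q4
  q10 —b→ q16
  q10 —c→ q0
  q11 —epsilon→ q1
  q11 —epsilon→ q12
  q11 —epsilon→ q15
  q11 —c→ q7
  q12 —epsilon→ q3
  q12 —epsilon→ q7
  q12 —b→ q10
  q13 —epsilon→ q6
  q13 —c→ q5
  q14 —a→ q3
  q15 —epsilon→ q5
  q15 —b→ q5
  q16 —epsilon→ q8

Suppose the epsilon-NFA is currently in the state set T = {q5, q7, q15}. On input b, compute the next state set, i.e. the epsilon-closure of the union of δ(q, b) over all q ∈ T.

{q0, q1, q2, q5, q6, q7, q8, q13, q15, q16}

q5 on b → {q0}.
q15 on b → {q5}.
No b-transition from q7.
Union after reading b: {q0, q5}.
Now take the epsilon-closure:
From q0 via epsilon: add q2, q7.
From q2 via epsilon: add q13.
From q7 via epsilon: add q15.
From q13 via epsilon: add q6.
From q6 via epsilon: add q8, q16.
From q8 via epsilon: add q1.
No new states can be added; the closed set is {q0, q1, q2, q5, q6, q7, q8, q13, q15, q16}.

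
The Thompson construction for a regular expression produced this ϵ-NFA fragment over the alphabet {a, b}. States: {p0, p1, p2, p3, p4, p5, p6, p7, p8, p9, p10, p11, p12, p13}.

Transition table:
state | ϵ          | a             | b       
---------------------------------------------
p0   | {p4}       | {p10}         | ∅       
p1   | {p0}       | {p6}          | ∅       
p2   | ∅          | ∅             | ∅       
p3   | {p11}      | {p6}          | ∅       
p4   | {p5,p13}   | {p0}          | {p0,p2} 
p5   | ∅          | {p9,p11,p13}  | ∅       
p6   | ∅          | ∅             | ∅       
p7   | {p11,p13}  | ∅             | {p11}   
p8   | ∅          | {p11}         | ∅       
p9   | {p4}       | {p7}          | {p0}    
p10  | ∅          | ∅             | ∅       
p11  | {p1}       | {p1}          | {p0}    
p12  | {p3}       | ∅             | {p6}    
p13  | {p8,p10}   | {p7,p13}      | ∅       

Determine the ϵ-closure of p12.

{p0, p1, p3, p4, p5, p8, p10, p11, p12, p13}

Start with {p12}.
From p12 via ϵ: add p3.
From p3 via ϵ: add p11.
From p11 via ϵ: add p1.
From p1 via ϵ: add p0.
From p0 via ϵ: add p4.
From p4 via ϵ: add p5, p13.
From p13 via ϵ: add p8, p10.
No new states can be added; the closed set is {p0, p1, p3, p4, p5, p8, p10, p11, p12, p13}.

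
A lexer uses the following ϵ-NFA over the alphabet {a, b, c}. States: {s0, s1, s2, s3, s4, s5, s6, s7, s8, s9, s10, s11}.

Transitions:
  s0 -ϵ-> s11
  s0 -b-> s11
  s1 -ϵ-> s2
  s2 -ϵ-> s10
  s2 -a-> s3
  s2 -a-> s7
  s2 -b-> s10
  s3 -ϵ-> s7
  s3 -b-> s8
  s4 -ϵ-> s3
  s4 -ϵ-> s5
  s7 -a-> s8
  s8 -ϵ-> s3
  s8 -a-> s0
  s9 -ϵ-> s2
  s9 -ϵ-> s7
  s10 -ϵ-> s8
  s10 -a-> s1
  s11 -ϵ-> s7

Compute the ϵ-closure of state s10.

Start with {s10}.
From s10 via ϵ: add s8.
From s8 via ϵ: add s3.
From s3 via ϵ: add s7.
No new states can be added; the closed set is {s3, s7, s8, s10}.

{s3, s7, s8, s10}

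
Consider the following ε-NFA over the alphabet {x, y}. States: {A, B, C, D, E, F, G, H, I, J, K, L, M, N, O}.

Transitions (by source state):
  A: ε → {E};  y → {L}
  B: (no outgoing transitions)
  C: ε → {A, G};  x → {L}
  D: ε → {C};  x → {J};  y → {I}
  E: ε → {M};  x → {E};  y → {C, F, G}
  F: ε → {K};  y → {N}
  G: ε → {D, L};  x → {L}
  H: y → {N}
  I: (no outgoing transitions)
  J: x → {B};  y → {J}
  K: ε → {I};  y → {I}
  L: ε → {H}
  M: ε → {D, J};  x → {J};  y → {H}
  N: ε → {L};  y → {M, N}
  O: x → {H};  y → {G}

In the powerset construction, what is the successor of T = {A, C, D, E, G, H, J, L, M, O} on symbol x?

C on x → {L}.
D on x → {J}.
E on x → {E}.
G on x → {L}.
J on x → {B}.
M on x → {J}.
O on x → {H}.
No x-transition from A, H, L.
Union after reading x: {B, E, H, J, L}.
Now take the ε-closure:
From E via ε: add M.
From M via ε: add D.
From D via ε: add C.
From C via ε: add A, G.
No new states can be added; the closed set is {A, B, C, D, E, G, H, J, L, M}.

{A, B, C, D, E, G, H, J, L, M}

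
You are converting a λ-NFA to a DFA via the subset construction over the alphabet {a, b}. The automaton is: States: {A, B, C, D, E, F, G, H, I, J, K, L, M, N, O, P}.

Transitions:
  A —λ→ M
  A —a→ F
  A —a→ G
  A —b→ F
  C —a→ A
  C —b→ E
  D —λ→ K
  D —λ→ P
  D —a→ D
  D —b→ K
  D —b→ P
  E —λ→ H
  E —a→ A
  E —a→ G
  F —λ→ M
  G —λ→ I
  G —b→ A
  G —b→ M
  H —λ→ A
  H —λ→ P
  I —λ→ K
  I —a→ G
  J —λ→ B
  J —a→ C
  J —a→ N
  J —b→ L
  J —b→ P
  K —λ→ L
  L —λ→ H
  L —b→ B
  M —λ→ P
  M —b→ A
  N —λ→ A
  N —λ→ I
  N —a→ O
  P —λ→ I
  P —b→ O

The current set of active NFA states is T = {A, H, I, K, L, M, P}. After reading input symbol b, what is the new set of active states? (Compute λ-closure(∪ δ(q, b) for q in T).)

A on b → {F}.
L on b → {B}.
M on b → {A}.
P on b → {O}.
No b-transition from H, I, K.
Union after reading b: {A, B, F, O}.
Now take the λ-closure:
From A via λ: add M.
From M via λ: add P.
From P via λ: add I.
From I via λ: add K.
From K via λ: add L.
From L via λ: add H.
No new states can be added; the closed set is {A, B, F, H, I, K, L, M, O, P}.

{A, B, F, H, I, K, L, M, O, P}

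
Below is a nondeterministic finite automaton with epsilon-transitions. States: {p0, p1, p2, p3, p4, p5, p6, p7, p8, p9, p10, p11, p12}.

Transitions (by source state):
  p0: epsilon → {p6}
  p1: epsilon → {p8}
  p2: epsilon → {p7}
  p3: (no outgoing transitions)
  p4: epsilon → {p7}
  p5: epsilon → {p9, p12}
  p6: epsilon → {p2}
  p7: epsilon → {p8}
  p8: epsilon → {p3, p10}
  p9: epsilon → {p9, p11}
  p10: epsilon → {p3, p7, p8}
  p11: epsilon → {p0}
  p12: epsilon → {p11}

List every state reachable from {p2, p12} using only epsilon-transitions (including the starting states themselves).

{p0, p2, p3, p6, p7, p8, p10, p11, p12}

Start with {p2, p12}.
From p2 via epsilon: add p7.
From p12 via epsilon: add p11.
From p7 via epsilon: add p8.
From p11 via epsilon: add p0.
From p0 via epsilon: add p6.
From p8 via epsilon: add p3, p10.
No new states can be added; the closed set is {p0, p2, p3, p6, p7, p8, p10, p11, p12}.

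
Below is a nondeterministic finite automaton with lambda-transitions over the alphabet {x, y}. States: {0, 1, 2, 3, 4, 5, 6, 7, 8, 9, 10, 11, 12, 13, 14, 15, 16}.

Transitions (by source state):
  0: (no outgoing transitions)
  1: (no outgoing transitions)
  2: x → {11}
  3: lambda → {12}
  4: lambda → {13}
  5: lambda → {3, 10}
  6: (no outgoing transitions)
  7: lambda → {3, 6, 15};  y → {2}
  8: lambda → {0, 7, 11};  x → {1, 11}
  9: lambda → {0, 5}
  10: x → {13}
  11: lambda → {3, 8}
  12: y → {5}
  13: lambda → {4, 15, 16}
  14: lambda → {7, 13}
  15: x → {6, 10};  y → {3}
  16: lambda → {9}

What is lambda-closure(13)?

Start with {13}.
From 13 via lambda: add 4, 15, 16.
From 16 via lambda: add 9.
From 9 via lambda: add 0, 5.
From 5 via lambda: add 3, 10.
From 3 via lambda: add 12.
No new states can be added; the closed set is {0, 3, 4, 5, 9, 10, 12, 13, 15, 16}.

{0, 3, 4, 5, 9, 10, 12, 13, 15, 16}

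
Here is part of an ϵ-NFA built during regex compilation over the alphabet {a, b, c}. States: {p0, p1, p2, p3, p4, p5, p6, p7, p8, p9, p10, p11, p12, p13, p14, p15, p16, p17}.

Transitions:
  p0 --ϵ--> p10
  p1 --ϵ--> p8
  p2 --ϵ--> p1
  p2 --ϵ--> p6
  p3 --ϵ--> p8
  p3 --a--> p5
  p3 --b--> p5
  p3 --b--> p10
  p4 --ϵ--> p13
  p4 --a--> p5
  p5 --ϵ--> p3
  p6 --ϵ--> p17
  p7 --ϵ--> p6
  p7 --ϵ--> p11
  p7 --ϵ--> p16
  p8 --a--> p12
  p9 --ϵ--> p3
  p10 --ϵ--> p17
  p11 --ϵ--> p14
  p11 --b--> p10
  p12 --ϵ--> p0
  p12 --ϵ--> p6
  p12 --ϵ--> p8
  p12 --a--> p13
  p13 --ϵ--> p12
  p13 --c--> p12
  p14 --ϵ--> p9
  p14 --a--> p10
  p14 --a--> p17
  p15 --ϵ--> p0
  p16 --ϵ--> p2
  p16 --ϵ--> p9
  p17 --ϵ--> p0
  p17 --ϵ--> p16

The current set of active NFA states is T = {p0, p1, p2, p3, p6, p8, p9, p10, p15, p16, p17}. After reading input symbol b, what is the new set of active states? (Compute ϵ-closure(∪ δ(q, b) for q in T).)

{p0, p1, p2, p3, p5, p6, p8, p9, p10, p16, p17}

p3 on b → {p5, p10}.
No b-transition from p0, p1, p2, p6, p8, p9, p10, p15, p16, p17.
Union after reading b: {p5, p10}.
Now take the ϵ-closure:
From p5 via ϵ: add p3.
From p10 via ϵ: add p17.
From p3 via ϵ: add p8.
From p17 via ϵ: add p0, p16.
From p16 via ϵ: add p2, p9.
From p2 via ϵ: add p1, p6.
No new states can be added; the closed set is {p0, p1, p2, p3, p5, p6, p8, p9, p10, p16, p17}.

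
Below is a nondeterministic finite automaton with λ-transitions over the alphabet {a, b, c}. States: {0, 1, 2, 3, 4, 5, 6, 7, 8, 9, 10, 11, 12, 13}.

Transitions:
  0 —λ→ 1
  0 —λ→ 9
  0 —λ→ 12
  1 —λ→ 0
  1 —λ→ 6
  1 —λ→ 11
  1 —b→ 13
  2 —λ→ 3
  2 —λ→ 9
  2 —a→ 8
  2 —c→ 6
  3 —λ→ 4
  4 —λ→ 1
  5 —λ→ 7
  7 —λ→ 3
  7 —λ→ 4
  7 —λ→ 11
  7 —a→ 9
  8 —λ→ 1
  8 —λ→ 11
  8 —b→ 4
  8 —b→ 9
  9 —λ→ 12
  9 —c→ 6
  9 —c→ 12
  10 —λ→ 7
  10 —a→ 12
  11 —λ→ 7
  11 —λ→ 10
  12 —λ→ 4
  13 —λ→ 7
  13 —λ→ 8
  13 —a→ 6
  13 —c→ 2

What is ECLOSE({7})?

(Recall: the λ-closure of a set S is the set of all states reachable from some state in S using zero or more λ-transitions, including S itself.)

Start with {7}.
From 7 via λ: add 3, 4, 11.
From 4 via λ: add 1.
From 11 via λ: add 10.
From 1 via λ: add 0, 6.
From 0 via λ: add 9, 12.
No new states can be added; the closed set is {0, 1, 3, 4, 6, 7, 9, 10, 11, 12}.

{0, 1, 3, 4, 6, 7, 9, 10, 11, 12}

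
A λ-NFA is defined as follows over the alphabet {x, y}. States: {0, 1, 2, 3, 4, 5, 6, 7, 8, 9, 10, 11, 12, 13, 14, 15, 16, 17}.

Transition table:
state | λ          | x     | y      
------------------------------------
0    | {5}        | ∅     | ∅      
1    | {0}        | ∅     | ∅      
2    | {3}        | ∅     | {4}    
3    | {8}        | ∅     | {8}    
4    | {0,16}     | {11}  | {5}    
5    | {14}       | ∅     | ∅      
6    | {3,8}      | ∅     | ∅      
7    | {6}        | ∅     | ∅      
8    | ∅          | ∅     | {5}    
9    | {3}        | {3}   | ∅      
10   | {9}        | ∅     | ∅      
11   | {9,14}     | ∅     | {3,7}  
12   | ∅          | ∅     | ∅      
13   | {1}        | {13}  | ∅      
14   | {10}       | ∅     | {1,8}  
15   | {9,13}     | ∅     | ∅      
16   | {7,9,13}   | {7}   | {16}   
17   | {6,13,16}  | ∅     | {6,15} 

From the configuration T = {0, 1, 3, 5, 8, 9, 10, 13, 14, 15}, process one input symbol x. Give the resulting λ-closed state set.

9 on x → {3}.
13 on x → {13}.
No x-transition from 0, 1, 3, 5, 8, 10, 14, 15.
Union after reading x: {3, 13}.
Now take the λ-closure:
From 3 via λ: add 8.
From 13 via λ: add 1.
From 1 via λ: add 0.
From 0 via λ: add 5.
From 5 via λ: add 14.
From 14 via λ: add 10.
From 10 via λ: add 9.
No new states can be added; the closed set is {0, 1, 3, 5, 8, 9, 10, 13, 14}.

{0, 1, 3, 5, 8, 9, 10, 13, 14}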